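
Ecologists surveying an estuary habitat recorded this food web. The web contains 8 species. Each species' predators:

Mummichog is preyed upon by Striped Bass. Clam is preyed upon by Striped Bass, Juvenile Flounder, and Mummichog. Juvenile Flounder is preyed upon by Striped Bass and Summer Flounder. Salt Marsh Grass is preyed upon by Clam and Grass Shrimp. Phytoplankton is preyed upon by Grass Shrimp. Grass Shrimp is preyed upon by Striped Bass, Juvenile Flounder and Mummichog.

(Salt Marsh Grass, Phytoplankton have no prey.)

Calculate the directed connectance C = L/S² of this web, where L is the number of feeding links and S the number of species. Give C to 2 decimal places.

The web has S = 8 species and L = 12 feeding links.
C = L / S² = 12 / 64 = 0.1875 ≈ 0.19.

C = 0.19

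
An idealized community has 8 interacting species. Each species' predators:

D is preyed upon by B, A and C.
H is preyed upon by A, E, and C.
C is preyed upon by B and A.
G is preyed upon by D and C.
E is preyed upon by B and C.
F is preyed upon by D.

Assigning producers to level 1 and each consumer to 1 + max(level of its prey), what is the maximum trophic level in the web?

Producers (level 1): G, H, F.
G → D → C → B gives B level 4.
No species has a prey at level 4, so no species reaches level 5.

4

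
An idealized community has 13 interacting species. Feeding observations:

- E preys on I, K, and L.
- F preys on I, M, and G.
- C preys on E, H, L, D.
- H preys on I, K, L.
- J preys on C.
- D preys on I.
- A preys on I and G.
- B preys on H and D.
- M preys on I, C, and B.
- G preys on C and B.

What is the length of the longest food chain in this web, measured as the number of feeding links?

4 links

One longest chain: L → H → B → G → A.
It has 5 species and 4 links.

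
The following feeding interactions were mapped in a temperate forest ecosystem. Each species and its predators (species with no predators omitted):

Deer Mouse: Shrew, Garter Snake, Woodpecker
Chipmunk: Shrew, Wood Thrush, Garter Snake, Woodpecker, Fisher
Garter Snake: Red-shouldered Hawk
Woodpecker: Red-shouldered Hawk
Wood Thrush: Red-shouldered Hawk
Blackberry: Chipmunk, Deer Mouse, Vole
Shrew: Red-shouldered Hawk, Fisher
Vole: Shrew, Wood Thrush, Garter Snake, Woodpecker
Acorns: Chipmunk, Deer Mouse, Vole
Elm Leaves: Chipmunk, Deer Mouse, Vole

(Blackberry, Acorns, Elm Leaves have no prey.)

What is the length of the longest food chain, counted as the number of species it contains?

One longest chain: Blackberry → Chipmunk → Garter Snake → Red-shouldered Hawk.
It has 4 species and 3 links.

4 species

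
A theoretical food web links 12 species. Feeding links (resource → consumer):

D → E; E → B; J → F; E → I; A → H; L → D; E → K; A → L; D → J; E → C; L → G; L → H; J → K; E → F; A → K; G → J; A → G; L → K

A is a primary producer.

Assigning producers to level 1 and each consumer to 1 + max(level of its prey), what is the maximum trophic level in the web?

5

Producers (level 1): A.
A → L → D → E → K gives K level 5.
No species has a prey at level 5, so no species reaches level 6.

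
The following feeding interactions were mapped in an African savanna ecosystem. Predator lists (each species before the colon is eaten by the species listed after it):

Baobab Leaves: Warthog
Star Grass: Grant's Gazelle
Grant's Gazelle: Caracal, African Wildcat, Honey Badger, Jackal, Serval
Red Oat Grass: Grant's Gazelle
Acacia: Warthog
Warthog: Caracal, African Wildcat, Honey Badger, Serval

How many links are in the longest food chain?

One longest chain: Red Oat Grass → Grant's Gazelle → Caracal.
It has 3 species and 2 links.

2 links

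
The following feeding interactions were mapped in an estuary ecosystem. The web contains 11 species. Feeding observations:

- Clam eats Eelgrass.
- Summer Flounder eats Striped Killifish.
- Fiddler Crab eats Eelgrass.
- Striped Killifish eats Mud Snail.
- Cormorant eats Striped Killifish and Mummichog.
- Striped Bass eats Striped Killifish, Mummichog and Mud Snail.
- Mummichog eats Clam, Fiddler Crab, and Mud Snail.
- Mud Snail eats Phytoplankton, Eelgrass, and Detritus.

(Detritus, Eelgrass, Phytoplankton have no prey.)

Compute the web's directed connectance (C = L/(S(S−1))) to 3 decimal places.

The web has S = 11 species and L = 15 feeding links.
C = L / (S(S−1)) = 15 / 110 = 0.1364 ≈ 0.136.

C = 0.136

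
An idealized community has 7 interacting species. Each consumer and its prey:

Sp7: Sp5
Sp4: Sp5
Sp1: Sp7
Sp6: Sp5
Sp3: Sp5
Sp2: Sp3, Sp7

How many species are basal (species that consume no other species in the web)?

1

Basal species (no prey listed): Sp5.
Count: 1.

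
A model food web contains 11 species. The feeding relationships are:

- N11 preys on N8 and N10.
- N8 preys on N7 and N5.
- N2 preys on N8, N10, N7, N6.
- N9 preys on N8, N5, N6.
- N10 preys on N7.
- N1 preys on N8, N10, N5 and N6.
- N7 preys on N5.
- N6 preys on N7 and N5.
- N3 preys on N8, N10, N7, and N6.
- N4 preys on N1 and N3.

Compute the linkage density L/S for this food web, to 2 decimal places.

There are L = 25 links among S = 11 species.
L/S = 25/11 = 2.2727 ≈ 2.27.

L/S = 2.27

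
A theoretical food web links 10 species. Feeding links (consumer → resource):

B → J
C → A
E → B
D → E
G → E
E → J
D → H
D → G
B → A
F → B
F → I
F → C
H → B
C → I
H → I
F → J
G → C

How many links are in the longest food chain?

One longest chain: J → B → E → G → D.
It has 5 species and 4 links.

4 links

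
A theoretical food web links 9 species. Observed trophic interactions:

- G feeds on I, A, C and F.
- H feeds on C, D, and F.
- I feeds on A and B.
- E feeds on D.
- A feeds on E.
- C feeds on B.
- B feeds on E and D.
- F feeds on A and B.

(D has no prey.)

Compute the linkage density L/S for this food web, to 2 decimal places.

There are L = 16 links among S = 9 species.
L/S = 16/9 = 1.7778 ≈ 1.78.

L/S = 1.78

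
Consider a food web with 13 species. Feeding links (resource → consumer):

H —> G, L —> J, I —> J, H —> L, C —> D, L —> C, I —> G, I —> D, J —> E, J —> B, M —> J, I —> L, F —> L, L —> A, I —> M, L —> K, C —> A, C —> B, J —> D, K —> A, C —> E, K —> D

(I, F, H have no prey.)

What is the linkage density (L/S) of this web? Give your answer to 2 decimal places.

There are L = 22 links among S = 13 species.
L/S = 22/13 = 1.6923 ≈ 1.69.

L/S = 1.69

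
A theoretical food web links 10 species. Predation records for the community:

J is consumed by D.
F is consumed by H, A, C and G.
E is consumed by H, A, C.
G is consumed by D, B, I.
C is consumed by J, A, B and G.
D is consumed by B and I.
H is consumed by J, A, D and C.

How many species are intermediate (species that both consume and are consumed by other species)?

5

Intermediate species (has both prey and predators): H, C, J, G, D.
Count: 5.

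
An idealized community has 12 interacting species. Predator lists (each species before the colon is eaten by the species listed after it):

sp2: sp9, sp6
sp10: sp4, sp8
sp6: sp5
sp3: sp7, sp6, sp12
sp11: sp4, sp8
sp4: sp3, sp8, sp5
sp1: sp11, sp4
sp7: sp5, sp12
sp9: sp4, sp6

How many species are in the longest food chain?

6 species

One longest chain: sp1 → sp11 → sp4 → sp3 → sp7 → sp5.
It has 6 species and 5 links.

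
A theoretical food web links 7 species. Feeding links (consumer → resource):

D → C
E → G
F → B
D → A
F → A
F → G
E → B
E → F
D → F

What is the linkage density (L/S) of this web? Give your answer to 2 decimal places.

There are L = 9 links among S = 7 species.
L/S = 9/7 = 1.2857 ≈ 1.29.

L/S = 1.29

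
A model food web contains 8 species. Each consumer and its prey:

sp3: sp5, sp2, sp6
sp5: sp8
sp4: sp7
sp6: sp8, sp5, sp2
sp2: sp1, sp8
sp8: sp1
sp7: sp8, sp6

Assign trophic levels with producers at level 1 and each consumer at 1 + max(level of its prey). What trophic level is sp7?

sp1 is a producer → level 1.
sp8 eats sp1 → level 2.
sp5 eats sp8 → level 3.
sp6 eats sp5 (level 3); other prey at levels: sp8 2, sp2 3 → level 4.
sp7 eats sp6 (level 4); other prey at levels: sp8 2 → level 5.

Trophic level 5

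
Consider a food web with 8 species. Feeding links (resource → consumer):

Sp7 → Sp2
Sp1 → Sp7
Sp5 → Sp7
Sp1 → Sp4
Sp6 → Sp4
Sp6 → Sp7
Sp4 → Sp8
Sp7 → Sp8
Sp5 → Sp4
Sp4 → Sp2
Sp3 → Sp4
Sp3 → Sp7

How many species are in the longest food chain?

3 species

One longest chain: Sp5 → Sp4 → Sp2.
It has 3 species and 2 links.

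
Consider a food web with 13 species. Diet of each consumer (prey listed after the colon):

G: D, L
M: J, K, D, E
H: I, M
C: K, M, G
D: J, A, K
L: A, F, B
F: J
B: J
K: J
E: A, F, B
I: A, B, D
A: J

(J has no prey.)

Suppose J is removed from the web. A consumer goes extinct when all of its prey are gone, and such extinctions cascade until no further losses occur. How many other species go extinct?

Remove J.
Round 1: A (all prey gone), F (all prey gone), B (all prey gone), K (all prey gone) → extinct.
Round 2: D (all prey gone), L (all prey gone), E (all prey gone) → extinct.
Round 3: I (all prey gone), M (all prey gone), G (all prey gone) → extinct.
Round 4: C (all prey gone), H (all prey gone) → extinct.
No further losses. Total secondary extinctions: 12.

12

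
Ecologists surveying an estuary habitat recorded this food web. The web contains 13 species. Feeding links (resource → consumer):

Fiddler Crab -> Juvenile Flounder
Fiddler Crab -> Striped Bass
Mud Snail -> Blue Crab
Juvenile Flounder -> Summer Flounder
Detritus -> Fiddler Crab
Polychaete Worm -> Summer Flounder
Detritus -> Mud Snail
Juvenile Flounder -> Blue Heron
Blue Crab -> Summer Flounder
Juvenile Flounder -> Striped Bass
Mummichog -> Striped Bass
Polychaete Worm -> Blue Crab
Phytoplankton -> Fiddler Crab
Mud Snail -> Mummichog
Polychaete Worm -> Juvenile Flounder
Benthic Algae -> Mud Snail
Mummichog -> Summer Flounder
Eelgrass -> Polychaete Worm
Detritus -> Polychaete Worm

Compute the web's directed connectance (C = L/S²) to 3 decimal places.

C = 0.112

The web has S = 13 species and L = 19 feeding links.
C = L / S² = 19 / 169 = 0.1124 ≈ 0.112.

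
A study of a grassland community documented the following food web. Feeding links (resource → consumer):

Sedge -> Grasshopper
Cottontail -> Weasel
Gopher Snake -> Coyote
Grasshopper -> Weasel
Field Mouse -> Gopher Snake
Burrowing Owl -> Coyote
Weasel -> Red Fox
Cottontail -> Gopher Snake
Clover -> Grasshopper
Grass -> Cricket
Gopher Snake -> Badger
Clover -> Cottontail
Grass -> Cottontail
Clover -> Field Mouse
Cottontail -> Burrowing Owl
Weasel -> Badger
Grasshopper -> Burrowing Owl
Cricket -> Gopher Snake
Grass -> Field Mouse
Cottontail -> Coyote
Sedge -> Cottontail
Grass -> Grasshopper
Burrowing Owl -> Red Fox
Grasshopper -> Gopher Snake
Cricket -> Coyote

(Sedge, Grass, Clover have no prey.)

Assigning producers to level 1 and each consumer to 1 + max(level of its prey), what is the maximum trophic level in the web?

Producers (level 1): Sedge, Grass, Clover.
Sedge → Cottontail → Weasel → Red Fox gives Red Fox level 4.
No species has a prey at level 4, so no species reaches level 5.

4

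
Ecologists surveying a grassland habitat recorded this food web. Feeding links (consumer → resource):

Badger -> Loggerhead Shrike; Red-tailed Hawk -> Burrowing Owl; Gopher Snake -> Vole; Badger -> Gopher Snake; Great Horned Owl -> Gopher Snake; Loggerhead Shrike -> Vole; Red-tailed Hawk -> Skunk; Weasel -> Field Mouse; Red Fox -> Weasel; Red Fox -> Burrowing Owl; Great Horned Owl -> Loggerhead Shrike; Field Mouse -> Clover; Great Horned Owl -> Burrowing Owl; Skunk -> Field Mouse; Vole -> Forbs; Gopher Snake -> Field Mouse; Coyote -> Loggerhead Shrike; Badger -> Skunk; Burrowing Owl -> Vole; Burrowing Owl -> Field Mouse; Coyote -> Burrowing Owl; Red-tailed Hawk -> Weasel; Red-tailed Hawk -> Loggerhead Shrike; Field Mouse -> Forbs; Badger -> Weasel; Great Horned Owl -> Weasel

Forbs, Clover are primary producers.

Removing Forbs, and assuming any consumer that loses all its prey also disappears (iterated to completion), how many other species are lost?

2

Remove Forbs.
Round 1: Vole (all prey gone) → extinct.
Round 2: Loggerhead Shrike (all prey gone) → extinct.
No further losses. Total secondary extinctions: 2.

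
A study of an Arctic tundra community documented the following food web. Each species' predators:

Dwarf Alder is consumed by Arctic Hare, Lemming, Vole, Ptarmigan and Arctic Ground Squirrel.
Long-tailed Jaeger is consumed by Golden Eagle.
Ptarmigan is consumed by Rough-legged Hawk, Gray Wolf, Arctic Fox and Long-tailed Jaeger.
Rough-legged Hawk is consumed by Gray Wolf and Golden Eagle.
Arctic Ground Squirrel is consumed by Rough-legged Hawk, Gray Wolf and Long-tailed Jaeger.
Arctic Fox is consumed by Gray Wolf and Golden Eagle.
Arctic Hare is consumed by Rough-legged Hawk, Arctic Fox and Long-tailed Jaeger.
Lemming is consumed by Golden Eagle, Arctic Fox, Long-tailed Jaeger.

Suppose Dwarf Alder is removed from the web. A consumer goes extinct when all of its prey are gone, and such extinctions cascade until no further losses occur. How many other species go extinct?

10

Remove Dwarf Alder.
Round 1: Lemming (all prey gone), Ptarmigan (all prey gone), Arctic Ground Squirrel (all prey gone), Arctic Hare (all prey gone), Vole (all prey gone) → extinct.
Round 2: Rough-legged Hawk (all prey gone), Long-tailed Jaeger (all prey gone), Arctic Fox (all prey gone) → extinct.
Round 3: Gray Wolf (all prey gone), Golden Eagle (all prey gone) → extinct.
No further losses. Total secondary extinctions: 10.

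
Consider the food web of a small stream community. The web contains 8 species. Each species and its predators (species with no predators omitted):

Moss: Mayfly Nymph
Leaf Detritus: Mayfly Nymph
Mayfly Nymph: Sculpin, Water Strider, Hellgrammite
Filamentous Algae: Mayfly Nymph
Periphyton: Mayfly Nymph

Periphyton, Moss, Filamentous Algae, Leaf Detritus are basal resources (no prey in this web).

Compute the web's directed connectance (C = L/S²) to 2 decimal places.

C = 0.11

The web has S = 8 species and L = 7 feeding links.
C = L / S² = 7 / 64 = 0.1094 ≈ 0.11.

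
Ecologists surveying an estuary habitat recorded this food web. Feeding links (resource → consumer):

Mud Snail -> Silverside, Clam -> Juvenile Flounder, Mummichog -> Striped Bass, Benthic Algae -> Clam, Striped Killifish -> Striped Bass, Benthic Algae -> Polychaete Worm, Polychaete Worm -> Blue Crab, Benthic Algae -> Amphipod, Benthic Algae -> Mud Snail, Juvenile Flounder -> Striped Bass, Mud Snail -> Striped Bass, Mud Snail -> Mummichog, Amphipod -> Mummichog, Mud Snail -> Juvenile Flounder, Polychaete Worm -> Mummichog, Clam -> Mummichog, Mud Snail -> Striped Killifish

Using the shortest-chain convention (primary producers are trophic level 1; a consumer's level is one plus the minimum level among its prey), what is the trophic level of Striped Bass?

Trophic level 3

Benthic Algae is a producer → level 1.
Mud Snail eats Benthic Algae → level 2.
Striped Bass eats Mud Snail → level 3.
No prey of Striped Bass is below level 2, so 3 is the minimum.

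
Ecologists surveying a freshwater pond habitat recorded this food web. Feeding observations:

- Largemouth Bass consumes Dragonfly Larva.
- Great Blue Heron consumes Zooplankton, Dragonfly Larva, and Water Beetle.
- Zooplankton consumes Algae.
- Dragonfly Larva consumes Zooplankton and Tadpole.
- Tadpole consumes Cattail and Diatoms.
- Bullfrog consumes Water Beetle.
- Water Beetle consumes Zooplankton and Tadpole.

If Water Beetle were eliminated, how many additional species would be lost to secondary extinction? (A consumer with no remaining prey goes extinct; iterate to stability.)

Remove Water Beetle.
Round 1: Bullfrog (all prey gone) → extinct.
No further losses. Total secondary extinctions: 1.

1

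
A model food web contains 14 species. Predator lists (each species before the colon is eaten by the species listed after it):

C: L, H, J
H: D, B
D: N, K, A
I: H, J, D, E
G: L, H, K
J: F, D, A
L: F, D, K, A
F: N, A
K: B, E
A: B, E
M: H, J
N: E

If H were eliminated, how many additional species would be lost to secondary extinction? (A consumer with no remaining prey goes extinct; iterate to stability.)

Remove H.
Every predator of it retains at least one other prey: D still has I, L, J; B still has K, A.
No consumer loses all prey, so no secondary extinctions occur.

0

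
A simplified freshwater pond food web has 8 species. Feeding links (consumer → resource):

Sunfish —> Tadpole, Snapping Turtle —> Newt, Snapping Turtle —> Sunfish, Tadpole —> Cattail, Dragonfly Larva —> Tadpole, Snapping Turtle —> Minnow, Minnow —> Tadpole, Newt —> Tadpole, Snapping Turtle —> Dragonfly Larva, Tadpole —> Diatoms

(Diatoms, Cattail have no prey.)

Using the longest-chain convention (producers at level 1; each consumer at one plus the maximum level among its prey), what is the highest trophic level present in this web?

4

Producers (level 1): Diatoms, Cattail.
Diatoms → Tadpole → Sunfish → Snapping Turtle gives Snapping Turtle level 4.
No species has a prey at level 4, so no species reaches level 5.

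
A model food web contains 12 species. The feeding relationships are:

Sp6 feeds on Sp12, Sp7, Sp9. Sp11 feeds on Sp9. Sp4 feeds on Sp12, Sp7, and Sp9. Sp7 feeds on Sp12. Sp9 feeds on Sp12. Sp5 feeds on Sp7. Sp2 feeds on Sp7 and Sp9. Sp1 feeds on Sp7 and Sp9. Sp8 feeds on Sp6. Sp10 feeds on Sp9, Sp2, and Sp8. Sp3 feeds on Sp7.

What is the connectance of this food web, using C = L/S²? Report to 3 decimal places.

C = 0.132

The web has S = 12 species and L = 19 feeding links.
C = L / S² = 19 / 144 = 0.1319 ≈ 0.132.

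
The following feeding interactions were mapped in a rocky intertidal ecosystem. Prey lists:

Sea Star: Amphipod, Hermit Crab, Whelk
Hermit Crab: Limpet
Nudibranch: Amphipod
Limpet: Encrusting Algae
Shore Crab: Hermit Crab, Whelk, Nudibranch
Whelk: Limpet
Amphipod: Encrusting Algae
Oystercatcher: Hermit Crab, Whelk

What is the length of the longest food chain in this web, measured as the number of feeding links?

3 links

One longest chain: Encrusting Algae → Limpet → Hermit Crab → Shore Crab.
It has 4 species and 3 links.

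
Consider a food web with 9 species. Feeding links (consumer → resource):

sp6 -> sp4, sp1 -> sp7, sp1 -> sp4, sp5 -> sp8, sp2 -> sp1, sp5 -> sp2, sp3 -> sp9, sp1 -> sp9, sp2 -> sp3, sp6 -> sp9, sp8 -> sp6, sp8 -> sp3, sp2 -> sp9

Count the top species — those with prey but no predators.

Top species (has prey, but nothing eats it): sp5.
Count: 1.

1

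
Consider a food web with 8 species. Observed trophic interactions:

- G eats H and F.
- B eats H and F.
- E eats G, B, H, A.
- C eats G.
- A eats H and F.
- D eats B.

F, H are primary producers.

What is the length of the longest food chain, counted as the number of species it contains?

One longest chain: F → B → E.
It has 3 species and 2 links.

3 species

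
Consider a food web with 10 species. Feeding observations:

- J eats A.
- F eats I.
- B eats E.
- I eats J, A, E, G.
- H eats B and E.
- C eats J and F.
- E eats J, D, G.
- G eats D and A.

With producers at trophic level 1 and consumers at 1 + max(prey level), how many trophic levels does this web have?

6

Producers (level 1): D, A.
D → G → E → I → F → C gives C level 6.
No species has a prey at level 6, so no species reaches level 7.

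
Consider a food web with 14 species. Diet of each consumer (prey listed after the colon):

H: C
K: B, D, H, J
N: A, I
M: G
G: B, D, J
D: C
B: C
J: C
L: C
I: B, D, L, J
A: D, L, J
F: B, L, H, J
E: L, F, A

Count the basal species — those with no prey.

Basal species (no prey listed): C.
Count: 1.

1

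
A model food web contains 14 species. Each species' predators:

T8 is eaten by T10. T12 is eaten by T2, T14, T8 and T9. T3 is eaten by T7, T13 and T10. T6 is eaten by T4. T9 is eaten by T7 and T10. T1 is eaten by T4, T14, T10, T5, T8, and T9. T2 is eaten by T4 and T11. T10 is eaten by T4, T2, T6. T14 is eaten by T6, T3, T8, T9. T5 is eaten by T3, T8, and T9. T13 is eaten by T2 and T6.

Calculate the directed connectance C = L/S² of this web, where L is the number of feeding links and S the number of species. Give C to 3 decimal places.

The web has S = 14 species and L = 31 feeding links.
C = L / S² = 31 / 196 = 0.1582 ≈ 0.158.

C = 0.158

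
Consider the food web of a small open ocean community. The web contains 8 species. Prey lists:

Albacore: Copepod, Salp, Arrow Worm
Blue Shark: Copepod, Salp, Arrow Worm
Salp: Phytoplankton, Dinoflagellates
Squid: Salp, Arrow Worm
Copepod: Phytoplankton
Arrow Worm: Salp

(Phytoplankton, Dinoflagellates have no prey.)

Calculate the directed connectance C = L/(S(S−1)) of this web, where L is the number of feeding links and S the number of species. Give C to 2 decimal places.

The web has S = 8 species and L = 12 feeding links.
C = L / (S(S−1)) = 12 / 56 = 0.2143 ≈ 0.21.

C = 0.21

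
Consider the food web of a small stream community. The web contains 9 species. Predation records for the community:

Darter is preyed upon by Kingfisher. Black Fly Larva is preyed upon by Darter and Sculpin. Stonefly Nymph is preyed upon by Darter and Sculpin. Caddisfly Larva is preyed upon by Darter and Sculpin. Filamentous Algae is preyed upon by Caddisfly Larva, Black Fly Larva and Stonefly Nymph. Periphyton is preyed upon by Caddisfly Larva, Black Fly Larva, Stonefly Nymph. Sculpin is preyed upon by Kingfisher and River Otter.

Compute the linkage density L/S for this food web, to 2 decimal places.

L/S = 1.67

There are L = 15 links among S = 9 species.
L/S = 15/9 = 1.6667 ≈ 1.67.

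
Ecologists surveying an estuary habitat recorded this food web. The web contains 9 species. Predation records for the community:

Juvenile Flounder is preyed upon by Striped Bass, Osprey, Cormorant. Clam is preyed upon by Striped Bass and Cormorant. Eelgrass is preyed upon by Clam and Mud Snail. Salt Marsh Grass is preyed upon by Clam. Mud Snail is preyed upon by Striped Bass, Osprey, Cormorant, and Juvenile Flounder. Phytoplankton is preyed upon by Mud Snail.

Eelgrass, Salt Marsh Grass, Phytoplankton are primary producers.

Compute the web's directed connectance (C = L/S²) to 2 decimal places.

C = 0.16

The web has S = 9 species and L = 13 feeding links.
C = L / S² = 13 / 81 = 0.1605 ≈ 0.16.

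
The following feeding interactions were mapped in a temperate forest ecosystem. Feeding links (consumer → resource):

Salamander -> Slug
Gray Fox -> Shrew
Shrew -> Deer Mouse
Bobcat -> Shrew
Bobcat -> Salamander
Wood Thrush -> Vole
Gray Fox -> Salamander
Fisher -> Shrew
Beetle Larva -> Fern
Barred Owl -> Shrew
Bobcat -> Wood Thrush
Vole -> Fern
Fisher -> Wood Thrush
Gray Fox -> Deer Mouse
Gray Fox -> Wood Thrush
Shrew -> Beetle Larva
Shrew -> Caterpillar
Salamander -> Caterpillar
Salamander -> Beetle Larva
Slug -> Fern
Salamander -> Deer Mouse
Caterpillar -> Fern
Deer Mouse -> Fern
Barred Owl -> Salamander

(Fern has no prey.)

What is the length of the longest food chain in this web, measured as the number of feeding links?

One longest chain: Fern → Slug → Salamander → Gray Fox.
It has 4 species and 3 links.

3 links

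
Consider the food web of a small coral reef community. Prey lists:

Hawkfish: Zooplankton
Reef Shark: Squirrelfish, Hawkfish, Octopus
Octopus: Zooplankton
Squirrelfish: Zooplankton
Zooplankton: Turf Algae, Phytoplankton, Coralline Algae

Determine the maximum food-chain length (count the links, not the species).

One longest chain: Turf Algae → Zooplankton → Squirrelfish → Reef Shark.
It has 4 species and 3 links.

3 links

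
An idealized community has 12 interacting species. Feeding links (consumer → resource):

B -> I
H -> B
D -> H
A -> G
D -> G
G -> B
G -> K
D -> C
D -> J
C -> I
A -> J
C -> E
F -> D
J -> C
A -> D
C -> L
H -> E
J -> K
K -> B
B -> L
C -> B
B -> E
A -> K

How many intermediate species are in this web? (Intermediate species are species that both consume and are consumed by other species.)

Intermediate species (has both prey and predators): B, C, K, H, G, J, D.
Count: 7.

7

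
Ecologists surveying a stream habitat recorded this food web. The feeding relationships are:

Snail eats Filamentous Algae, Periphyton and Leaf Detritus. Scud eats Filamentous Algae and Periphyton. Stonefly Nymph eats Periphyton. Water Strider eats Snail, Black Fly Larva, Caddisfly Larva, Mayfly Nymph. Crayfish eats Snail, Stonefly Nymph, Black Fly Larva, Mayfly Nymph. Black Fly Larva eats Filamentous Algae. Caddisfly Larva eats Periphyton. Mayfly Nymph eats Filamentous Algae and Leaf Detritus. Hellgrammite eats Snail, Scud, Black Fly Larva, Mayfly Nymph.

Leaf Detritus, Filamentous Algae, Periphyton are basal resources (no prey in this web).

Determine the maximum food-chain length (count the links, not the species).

2 links

One longest chain: Leaf Detritus → Snail → Crayfish.
It has 3 species and 2 links.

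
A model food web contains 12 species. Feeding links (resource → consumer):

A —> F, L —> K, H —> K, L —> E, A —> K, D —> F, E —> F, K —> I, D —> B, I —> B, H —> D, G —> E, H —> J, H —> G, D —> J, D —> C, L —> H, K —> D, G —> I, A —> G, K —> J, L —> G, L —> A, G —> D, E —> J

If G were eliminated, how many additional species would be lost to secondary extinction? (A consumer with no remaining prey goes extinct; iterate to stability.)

Remove G.
Every predator of it retains at least one other prey: I still has K; E still has L; D still has H, K.
No consumer loses all prey, so no secondary extinctions occur.

0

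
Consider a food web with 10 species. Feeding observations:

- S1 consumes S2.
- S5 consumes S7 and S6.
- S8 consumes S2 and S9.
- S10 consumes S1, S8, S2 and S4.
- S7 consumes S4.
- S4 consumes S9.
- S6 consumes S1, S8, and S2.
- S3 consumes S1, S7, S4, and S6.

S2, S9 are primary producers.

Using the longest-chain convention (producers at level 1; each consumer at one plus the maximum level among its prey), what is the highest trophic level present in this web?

Producers (level 1): S2, S9.
S9 → S4 → S7 → S3 gives S3 level 4.
No species has a prey at level 4, so no species reaches level 5.

4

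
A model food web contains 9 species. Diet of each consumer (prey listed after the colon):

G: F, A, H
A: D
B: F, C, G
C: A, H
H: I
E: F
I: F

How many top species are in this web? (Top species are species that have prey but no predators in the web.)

2

Top species (has prey, but nothing eats it): E, B.
Count: 2.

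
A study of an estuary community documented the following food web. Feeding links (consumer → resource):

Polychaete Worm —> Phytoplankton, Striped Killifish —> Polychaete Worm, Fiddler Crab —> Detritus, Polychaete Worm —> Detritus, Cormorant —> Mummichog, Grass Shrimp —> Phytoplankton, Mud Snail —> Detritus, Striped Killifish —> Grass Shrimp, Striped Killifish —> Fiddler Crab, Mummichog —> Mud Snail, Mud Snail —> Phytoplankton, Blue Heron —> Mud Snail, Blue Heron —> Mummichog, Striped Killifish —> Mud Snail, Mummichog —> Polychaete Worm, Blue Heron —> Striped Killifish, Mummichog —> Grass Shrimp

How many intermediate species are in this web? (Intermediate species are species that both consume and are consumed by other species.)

6

Intermediate species (has both prey and predators): Grass Shrimp, Polychaete Worm, Fiddler Crab, Mud Snail, Striped Killifish, Mummichog.
Count: 6.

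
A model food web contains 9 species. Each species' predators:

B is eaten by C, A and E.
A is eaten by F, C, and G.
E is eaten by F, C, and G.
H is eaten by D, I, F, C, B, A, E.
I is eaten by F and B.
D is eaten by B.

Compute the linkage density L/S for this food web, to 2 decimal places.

There are L = 19 links among S = 9 species.
L/S = 19/9 = 2.1111 ≈ 2.11.

L/S = 2.11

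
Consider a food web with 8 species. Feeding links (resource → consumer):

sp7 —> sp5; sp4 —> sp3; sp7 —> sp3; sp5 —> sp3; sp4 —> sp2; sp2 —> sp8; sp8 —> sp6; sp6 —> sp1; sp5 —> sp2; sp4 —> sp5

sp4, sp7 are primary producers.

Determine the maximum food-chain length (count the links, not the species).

5 links

One longest chain: sp4 → sp5 → sp2 → sp8 → sp6 → sp1.
It has 6 species and 5 links.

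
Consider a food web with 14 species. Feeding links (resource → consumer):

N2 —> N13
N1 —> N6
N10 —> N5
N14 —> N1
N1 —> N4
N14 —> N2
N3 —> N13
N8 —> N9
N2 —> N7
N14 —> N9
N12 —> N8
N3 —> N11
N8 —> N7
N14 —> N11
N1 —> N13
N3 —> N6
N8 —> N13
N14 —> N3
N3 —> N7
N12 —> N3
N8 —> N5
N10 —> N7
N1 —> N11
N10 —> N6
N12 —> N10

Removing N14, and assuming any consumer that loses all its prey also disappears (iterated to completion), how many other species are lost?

3

Remove N14.
Round 1: N2 (all prey gone), N1 (all prey gone) → extinct.
Round 2: N4 (all prey gone) → extinct.
No further losses. Total secondary extinctions: 3.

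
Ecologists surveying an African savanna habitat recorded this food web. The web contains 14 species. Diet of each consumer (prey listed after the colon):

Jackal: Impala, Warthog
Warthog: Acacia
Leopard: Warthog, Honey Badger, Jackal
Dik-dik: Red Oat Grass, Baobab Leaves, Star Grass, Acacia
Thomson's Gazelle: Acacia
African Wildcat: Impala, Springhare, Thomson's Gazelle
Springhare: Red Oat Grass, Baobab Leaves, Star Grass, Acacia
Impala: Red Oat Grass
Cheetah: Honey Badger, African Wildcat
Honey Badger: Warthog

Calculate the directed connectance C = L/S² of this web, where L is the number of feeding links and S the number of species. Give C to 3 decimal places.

The web has S = 14 species and L = 22 feeding links.
C = L / S² = 22 / 196 = 0.1122 ≈ 0.112.

C = 0.112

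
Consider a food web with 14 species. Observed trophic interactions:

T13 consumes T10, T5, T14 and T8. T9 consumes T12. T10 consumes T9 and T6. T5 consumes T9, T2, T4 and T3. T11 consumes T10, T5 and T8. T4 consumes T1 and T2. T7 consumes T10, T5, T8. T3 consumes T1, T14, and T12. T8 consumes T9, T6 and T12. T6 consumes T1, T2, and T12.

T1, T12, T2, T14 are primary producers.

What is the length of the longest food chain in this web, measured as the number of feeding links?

One longest chain: T1 → T3 → T5 → T13.
It has 4 species and 3 links.

3 links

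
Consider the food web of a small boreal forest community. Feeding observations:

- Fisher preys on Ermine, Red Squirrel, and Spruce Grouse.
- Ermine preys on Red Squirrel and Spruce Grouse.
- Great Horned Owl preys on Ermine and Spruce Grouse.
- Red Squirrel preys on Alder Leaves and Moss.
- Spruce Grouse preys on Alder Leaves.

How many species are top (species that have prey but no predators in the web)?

Top species (has prey, but nothing eats it): Fisher, Great Horned Owl.
Count: 2.

2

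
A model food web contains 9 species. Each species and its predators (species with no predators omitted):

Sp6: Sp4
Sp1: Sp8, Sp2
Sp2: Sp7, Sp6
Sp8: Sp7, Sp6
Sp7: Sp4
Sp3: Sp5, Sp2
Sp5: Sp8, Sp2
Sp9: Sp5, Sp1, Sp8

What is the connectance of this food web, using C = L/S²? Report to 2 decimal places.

C = 0.19

The web has S = 9 species and L = 15 feeding links.
C = L / S² = 15 / 81 = 0.1852 ≈ 0.19.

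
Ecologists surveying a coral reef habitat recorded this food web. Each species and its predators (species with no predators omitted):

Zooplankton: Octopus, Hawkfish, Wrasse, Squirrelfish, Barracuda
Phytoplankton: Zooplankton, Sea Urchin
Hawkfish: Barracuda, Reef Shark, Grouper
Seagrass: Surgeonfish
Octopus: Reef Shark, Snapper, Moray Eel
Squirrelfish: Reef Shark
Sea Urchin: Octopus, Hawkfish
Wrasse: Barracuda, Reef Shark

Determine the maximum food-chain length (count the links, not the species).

One longest chain: Phytoplankton → Zooplankton → Hawkfish → Barracuda.
It has 4 species and 3 links.

3 links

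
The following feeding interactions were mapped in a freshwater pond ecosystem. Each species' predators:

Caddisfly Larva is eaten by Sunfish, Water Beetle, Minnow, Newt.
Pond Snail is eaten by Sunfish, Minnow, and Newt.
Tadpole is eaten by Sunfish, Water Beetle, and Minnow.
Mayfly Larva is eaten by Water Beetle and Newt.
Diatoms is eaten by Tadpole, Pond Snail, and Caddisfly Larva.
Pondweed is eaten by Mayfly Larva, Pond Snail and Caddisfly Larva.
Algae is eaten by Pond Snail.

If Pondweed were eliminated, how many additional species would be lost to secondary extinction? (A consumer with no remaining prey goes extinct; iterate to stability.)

Remove Pondweed.
Round 1: Mayfly Larva (all prey gone) → extinct.
No further losses. Total secondary extinctions: 1.

1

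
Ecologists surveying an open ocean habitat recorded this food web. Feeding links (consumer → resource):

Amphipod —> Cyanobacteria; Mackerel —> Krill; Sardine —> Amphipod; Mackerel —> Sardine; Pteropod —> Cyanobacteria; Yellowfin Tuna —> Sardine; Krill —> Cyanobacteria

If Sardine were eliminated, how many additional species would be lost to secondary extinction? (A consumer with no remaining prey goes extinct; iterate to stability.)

1

Remove Sardine.
Round 1: Yellowfin Tuna (all prey gone) → extinct.
No further losses. Total secondary extinctions: 1.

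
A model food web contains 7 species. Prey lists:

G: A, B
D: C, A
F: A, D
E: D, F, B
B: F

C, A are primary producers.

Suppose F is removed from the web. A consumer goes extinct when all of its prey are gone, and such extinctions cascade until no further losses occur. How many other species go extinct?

1

Remove F.
Round 1: B (all prey gone) → extinct.
No further losses. Total secondary extinctions: 1.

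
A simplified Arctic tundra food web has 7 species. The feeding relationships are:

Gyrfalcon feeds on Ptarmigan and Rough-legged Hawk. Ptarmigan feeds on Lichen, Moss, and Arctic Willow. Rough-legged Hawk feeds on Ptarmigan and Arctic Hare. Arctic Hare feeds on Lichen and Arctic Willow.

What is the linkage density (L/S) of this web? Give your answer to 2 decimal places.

There are L = 9 links among S = 7 species.
L/S = 9/7 = 1.2857 ≈ 1.29.

L/S = 1.29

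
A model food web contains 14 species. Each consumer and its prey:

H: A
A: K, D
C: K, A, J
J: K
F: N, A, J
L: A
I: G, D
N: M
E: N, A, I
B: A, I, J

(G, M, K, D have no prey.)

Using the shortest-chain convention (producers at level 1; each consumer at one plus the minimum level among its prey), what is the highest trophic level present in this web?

Producers (level 1): G, M, K, D.
Following each consumer down to its lowest-level prey: K → A → B (levels 1 through 3).
All prey of B (A 2, I 2, J 2) are at level 2 or above, so B is at level 1 + 2 = 3.
Every consumer has at least one prey at level 2 or below, so none exceeds level 3.

3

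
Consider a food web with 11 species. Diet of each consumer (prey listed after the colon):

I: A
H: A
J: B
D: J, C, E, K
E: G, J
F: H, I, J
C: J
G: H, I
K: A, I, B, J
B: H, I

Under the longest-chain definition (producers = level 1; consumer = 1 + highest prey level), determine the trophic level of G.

A is a producer → level 1.
H eats A → level 2.
G eats H (level 2); other prey at levels: I 2 → level 3.

Trophic level 3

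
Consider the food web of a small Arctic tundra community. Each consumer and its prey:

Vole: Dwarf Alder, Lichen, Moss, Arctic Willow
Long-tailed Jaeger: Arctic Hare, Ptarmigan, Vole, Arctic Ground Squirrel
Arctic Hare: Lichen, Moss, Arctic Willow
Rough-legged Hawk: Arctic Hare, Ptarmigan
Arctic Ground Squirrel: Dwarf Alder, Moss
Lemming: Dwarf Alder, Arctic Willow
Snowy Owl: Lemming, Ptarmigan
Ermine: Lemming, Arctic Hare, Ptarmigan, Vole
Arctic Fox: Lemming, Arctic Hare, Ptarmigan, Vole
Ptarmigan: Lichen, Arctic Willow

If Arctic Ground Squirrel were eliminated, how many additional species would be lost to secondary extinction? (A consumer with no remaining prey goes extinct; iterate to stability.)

0

Remove Arctic Ground Squirrel.
Every predator of it retains at least one other prey: Long-tailed Jaeger still has Arctic Hare, Ptarmigan, Vole.
No consumer loses all prey, so no secondary extinctions occur.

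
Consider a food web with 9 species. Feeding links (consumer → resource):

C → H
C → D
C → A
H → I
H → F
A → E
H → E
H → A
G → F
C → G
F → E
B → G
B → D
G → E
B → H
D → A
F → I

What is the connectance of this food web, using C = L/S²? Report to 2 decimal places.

The web has S = 9 species and L = 17 feeding links.
C = L / S² = 17 / 81 = 0.2099 ≈ 0.21.

C = 0.21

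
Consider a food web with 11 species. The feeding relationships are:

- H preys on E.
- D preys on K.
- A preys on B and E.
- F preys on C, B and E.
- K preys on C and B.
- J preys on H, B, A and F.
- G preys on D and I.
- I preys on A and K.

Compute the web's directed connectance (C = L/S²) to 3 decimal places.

C = 0.140

The web has S = 11 species and L = 17 feeding links.
C = L / S² = 17 / 121 = 0.1405 ≈ 0.140.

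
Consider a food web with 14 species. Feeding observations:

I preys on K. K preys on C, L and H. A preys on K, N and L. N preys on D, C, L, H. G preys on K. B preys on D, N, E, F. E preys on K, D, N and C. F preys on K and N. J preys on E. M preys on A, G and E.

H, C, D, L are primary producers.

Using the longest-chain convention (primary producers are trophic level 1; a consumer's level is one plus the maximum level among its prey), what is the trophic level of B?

H is a producer → level 1.
N eats H (level 1); other prey at levels: C 1, D 1, L 1 → level 2.
E eats N (level 2); other prey at levels: C 1, D 1, K 2 → level 3.
B eats E (level 3); other prey at levels: D 1, N 2, F 3 → level 4.

Trophic level 4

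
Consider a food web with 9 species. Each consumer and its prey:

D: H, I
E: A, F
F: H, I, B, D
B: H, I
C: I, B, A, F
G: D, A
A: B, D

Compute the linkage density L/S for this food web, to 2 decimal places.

There are L = 18 links among S = 9 species.
L/S = 18/9 = 2.0000 ≈ 2.00.

L/S = 2.00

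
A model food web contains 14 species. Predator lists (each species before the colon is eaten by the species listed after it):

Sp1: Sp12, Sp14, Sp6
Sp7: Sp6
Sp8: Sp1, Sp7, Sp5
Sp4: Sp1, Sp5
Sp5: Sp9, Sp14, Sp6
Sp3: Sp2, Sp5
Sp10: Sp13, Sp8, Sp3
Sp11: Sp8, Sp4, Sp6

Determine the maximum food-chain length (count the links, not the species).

3 links

One longest chain: Sp11 → Sp8 → Sp5 → Sp9.
It has 4 species and 3 links.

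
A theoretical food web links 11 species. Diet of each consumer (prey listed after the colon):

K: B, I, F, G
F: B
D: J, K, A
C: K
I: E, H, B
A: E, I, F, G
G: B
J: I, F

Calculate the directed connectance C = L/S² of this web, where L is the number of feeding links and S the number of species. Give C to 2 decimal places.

C = 0.16

The web has S = 11 species and L = 19 feeding links.
C = L / S² = 19 / 121 = 0.1570 ≈ 0.16.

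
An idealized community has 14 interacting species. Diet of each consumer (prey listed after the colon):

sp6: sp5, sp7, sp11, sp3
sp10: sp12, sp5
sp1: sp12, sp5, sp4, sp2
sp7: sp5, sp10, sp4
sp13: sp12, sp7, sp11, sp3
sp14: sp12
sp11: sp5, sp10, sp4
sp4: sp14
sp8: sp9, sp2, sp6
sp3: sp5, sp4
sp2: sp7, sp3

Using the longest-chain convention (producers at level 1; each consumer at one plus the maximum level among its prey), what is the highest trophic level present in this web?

Producers (level 1): sp9, sp12, sp5.
sp12 → sp14 → sp4 → sp3 → sp2 → sp8 gives sp8 level 6.
No species has a prey at level 6, so no species reaches level 7.

6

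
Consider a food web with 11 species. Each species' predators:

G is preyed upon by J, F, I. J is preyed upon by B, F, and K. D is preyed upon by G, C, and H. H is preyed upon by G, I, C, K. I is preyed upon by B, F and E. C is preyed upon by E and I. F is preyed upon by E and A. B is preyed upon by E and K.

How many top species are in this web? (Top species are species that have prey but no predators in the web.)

3

Top species (has prey, but nothing eats it): A, K, E.
Count: 3.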